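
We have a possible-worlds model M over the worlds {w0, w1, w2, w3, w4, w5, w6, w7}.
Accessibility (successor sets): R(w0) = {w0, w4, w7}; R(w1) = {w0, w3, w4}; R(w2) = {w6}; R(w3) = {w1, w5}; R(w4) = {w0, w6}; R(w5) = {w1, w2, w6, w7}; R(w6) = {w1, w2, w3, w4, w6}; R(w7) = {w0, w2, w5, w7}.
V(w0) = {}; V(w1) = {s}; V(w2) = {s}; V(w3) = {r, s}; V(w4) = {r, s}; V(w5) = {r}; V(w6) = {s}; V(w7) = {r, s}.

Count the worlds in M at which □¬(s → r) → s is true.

Recall that □ψ holds at a world iff ψ holds at every accessible world, and ◇ψ holds iff ψ holds at some accessible world.
Let φ = □¬(s → r) → s. Evaluate φ at each world:
  w0 (successors {w0, w4, w7}): φ is true.
  w1 (successors {w0, w3, w4}): φ is true.
  w2 (successors {w6}): φ is true.
  w3 (successors {w1, w5}): φ is true.
  w4 (successors {w0, w6}): φ is true.
  w5 (successors {w1, w2, w6, w7}): φ is true.
  w6 (successors {w1, w2, w3, w4, w6}): φ is true.
  w7 (successors {w0, w2, w5, w7}): φ is true.
For instance, at w7:
  At w7: □¬(s → r) is false, s is true, so □¬(s → r) → s is true.
    At w7: □¬(s → r) requires ¬(s → r) at every successor {w0, w2, w5, w7}.
      ¬(s → r) fails at w0, so □¬(s → r) is false at w7.
Satisfying worlds: {w0, w1, w2, w3, w4, w5, w6, w7}

8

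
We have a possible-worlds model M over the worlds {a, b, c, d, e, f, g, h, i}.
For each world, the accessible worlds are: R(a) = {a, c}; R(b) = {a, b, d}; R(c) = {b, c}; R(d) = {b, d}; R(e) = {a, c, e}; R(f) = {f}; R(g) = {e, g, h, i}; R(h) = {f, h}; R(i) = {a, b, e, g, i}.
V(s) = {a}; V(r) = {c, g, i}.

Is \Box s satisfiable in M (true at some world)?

Let φ = \Box s. Evaluate φ at each world:
  a (successors {a, c}): φ is false.
  b (successors {a, b, d}): φ is false.
  c (successors {b, c}): φ is false.
  d (successors {b, d}): φ is false.
  e (successors {a, c, e}): φ is false.
  f (successors {f}): φ is false.
  g (successors {e, g, h, i}): φ is false.
  h (successors {f, h}): φ is false.
  i (successors {a, b, e, g, i}): φ is false.
For instance, at f:
  At f: \Box s requires s at every successor {f}.
    s fails at f, so \Box s is false at f.

No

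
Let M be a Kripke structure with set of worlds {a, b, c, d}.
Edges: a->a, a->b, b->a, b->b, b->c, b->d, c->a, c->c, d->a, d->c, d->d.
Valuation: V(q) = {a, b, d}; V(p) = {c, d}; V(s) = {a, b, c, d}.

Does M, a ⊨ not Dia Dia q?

At a: Dia Dia q is true, so not Dia Dia q is false.
  At a: Dia Dia q requires Dia q at some successor in {a, b}.
    Dia q holds at a, so Dia Dia q is true at a.
      At a: Dia q requires q at some successor in {a, b}.
        q holds at a, so Dia q is true at a.

No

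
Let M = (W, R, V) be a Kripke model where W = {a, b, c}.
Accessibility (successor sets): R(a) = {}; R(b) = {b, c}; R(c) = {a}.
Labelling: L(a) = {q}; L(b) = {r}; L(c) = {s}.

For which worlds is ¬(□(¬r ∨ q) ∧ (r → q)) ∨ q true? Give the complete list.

a, b

Let φ = ¬(□(¬r ∨ q) ∧ (r → q)) ∨ q. Evaluate φ at each world:
  a (successors ∅): φ is true.
  b (successors {b, c}): φ is true.
  c (successors {a}): φ is false.
For instance, at c:
  At c: ¬(□(¬r ∨ q) ∧ (r → q)) is false, q is false, so ¬(□(¬r ∨ q) ∧ (r → q)) ∨ q is false.
    At c: □(¬r ∨ q) ∧ (r → q) is true, so ¬(□(¬r ∨ q) ∧ (r → q)) is false.
      At c: □(¬r ∨ q) is true, r → q is true, so □(¬r ∨ q) ∧ (r → q) is true.
Satisfying worlds: {a, b}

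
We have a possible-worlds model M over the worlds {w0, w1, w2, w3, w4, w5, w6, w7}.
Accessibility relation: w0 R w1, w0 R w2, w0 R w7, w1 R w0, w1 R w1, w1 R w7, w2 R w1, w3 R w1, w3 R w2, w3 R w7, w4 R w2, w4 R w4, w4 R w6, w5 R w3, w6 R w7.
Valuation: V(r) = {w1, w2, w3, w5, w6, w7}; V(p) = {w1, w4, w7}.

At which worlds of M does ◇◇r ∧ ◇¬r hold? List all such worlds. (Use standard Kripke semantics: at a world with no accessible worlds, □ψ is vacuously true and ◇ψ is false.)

Let φ = ◇◇r ∧ ◇¬r. Evaluate φ at each world:
  w0 (successors {w1, w2, w7}): φ is false.
  w1 (successors {w0, w1, w7}): φ is true.
  w2 (successors {w1}): φ is false.
  w3 (successors {w1, w2, w7}): φ is false.
  w4 (successors {w2, w4, w6}): φ is true.
  w5 (successors {w3}): φ is false.
  w6 (successors {w7}): φ is false.
  w7 (successors ∅): φ is false.
For instance, at w4:
  At w4: ◇◇r is true, ◇¬r is true, so ◇◇r ∧ ◇¬r is true.
    At w4: ◇◇r requires ◇r at some successor in {w2, w4, w6}.
      ◇r holds at w2, so ◇◇r is true at w4.
    At w4: ◇¬r requires ¬r at some successor in {w2, w4, w6}.
      ¬r holds at w4, so ◇¬r is true at w4.
Satisfying worlds: {w1, w4}

w1, w4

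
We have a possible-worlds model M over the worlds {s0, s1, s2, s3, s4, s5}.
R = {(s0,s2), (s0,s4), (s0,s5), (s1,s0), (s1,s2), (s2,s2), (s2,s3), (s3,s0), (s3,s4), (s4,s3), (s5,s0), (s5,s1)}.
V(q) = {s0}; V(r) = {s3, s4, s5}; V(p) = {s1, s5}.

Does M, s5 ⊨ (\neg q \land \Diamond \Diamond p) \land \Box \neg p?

No

At s5: \neg q \land \Diamond \Diamond p is true, \Box \neg p is false, so (\neg q \land \Diamond \Diamond p) \land \Box \neg p is false.
  At s5: \neg q is true, \Diamond \Diamond p is true, so \neg q \land \Diamond \Diamond p is true.
    At s5: \Diamond \Diamond p requires \Diamond p at some successor in {s0, s1}.
      \Diamond p holds at s0, so \Diamond \Diamond p is true at s5.
  At s5: \Box \neg p requires \neg p at every successor {s0, s1}.
    \neg p fails at s1, so \Box \neg p is false at s5.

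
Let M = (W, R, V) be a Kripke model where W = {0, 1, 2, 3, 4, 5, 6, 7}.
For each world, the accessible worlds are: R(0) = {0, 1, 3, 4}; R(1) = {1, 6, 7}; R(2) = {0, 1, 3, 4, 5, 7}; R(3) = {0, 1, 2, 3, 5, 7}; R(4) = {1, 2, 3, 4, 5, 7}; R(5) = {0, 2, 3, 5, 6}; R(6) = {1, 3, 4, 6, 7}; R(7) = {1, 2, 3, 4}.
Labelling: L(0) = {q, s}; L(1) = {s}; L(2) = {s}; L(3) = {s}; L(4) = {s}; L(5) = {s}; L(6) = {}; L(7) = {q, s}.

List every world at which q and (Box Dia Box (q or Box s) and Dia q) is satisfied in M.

Recall that Box ψ holds at a world iff ψ holds at every accessible world, and Dia ψ holds iff ψ holds at some accessible world.
Let φ = q and (Box Dia Box (q or Box s) and Dia q). Evaluate φ at each world:
  0 (successors {0, 1, 3, 4}): φ is false.
  1 (successors {1, 6, 7}): φ is false.
  2 (successors {0, 1, 3, 4, 5, 7}): φ is false.
  3 (successors {0, 1, 2, 3, 5, 7}): φ is false.
  4 (successors {1, 2, 3, 4, 5, 7}): φ is false.
  5 (successors {0, 2, 3, 5, 6}): φ is false.
  6 (successors {1, 3, 4, 6, 7}): φ is false.
  7 (successors {1, 2, 3, 4}): φ is false.
For instance, at 0:
  At 0: q is true, Box Dia Box (q or Box s) and Dia q is false, so q and (Box Dia Box (q or Box s) and Dia q) is false.
    At 0: Box Dia Box (q or Box s) is false, Dia q is true, so Box Dia Box (q or Box s) and Dia q is false.
      At 0: Box Dia Box (q or Box s) requires Dia Box (q or Box s) at every successor {0, 1, 3, 4}.
        Dia Box (q or Box s) fails at 0, so Box Dia Box (q or Box s) is false at 0.
      At 0: Dia q requires q at some successor in {0, 1, 3, 4}.
        q holds at 0, so Dia q is true at 0.
Satisfying worlds: none.

none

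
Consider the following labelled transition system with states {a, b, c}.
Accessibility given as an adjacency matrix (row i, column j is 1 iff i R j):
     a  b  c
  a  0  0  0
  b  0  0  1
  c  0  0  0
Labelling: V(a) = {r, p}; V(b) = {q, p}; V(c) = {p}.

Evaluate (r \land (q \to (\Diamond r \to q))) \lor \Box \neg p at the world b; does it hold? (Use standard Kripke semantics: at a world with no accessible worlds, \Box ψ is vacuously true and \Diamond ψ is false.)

At b: r \land (q \to (\Diamond r \to q)) is false, \Box \neg p is false, so (r \land (q \to (\Diamond r \to q))) \lor \Box \neg p is false.
  At b: r is false, q \to (\Diamond r \to q) is true, so r \land (q \to (\Diamond r \to q)) is false.
    At b: q is true, \Diamond r \to q is true, so q \to (\Diamond r \to q) is true.
      At b: \Diamond r is false, q is true, so \Diamond r \to q is true.
  At b: \Box \neg p requires \neg p at every successor {c}.
    \neg p fails at c, so \Box \neg p is false at b.

No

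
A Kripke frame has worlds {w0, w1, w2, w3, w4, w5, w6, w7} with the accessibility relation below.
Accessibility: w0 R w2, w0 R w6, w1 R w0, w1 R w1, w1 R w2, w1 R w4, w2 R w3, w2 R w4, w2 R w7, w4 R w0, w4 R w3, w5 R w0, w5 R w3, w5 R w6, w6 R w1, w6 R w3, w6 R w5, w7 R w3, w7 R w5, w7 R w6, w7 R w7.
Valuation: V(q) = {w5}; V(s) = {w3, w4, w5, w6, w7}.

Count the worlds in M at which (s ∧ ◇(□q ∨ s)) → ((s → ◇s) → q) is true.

5

Let φ = (s ∧ ◇(□q ∨ s)) → ((s → ◇s) → q). Evaluate φ at each world:
  w0 (successors {w2, w6}): φ is true.
  w1 (successors {w0, w1, w2, w4}): φ is true.
  w2 (successors {w3, w4, w7}): φ is true.
  w3 (successors ∅): φ is true.
  w4 (successors {w0, w3}): φ is false.
  w5 (successors {w0, w3, w6}): φ is true.
  w6 (successors {w1, w3, w5}): φ is false.
  w7 (successors {w3, w5, w6, w7}): φ is false.
For instance, at w2:
  At w2: s ∧ ◇(□q ∨ s) is false, (s → ◇s) → q is false, so (s ∧ ◇(□q ∨ s)) → ((s → ◇s) → q) is true.
    At w2: s is false, ◇(□q ∨ s) is true, so s ∧ ◇(□q ∨ s) is false.
      At w2: ◇(□q ∨ s) requires □q ∨ s at some successor in {w3, w4, w7}.
        □q ∨ s holds at w3, so ◇(□q ∨ s) is true at w2.
    At w2: s → ◇s is true, q is false, so (s → ◇s) → q is false.
      At w2: s is false, ◇s is true, so s → ◇s is true.
Satisfying worlds: {w0, w1, w2, w3, w5}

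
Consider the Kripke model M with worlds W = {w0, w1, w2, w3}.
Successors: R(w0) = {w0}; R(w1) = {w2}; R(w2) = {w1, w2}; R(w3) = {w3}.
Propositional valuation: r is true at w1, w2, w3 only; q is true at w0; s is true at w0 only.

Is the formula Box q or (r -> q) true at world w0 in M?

Yes

Recall that Box ψ holds at a world iff ψ holds at every accessible world, and Dia ψ holds iff ψ holds at some accessible world.
At w0: Box q is true, r -> q is true, so Box q or (r -> q) is true.
  At w0: Box q requires q at every successor {w0}.
    At w0: q is true.
  So Box q is true at w0.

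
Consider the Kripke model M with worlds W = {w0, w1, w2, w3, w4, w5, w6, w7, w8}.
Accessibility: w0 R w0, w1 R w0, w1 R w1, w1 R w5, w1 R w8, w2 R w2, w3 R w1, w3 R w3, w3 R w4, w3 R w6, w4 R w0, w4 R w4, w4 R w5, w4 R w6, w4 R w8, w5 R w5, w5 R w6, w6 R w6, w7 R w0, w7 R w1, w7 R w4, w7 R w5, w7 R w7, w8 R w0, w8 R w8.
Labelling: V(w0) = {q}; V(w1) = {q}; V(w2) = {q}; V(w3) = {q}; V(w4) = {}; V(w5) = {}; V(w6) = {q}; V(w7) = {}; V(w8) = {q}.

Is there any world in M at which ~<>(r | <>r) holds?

Let φ = ~<>(r | <>r). Evaluate φ at each world:
  w0 (successors {w0}): φ is true.
  w1 (successors {w0, w1, w5, w8}): φ is true.
  w2 (successors {w2}): φ is true.
  w3 (successors {w1, w3, w4, w6}): φ is true.
  w4 (successors {w0, w4, w5, w6, w8}): φ is true.
  w5 (successors {w5, w6}): φ is true.
  w6 (successors {w6}): φ is true.
  w7 (successors {w0, w1, w4, w5, w7}): φ is true.
  w8 (successors {w0, w8}): φ is true.
Detail at w0 (witness):
  At w0: <>(r | <>r) is false, so ~<>(r | <>r) is true.
    At w0: <>(r | <>r) requires r | <>r at some successor in {w0}.
      At w0: r | <>r is false.
    So <>(r | <>r) is false at w0.

Yes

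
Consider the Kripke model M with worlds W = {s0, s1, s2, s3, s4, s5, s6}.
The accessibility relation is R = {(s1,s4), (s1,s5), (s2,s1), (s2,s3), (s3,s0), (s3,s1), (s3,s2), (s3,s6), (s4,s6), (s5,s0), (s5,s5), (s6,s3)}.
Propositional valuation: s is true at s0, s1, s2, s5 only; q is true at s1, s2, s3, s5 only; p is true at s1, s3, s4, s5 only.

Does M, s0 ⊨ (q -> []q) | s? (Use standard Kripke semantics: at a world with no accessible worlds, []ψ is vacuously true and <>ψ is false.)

Yes

Recall that []ψ holds at a world iff ψ holds at every accessible world, and <>ψ holds iff ψ holds at some accessible world.
At s0: q -> []q is true, s is true, so (q -> []q) | s is true.
  At s0: q is false, []q is true, so q -> []q is true.
    At s0: no accessible worlds, so []q holds vacuously.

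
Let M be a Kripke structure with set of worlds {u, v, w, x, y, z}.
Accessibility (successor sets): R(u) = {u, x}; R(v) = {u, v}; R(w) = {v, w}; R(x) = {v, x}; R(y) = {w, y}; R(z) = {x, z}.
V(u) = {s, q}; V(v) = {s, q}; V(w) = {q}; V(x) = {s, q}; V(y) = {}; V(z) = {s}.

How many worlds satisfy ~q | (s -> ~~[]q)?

6

Let φ = ~q | (s -> ~~[]q). Evaluate φ at each world:
  u (successors {u, x}): φ is true.
  v (successors {u, v}): φ is true.
  w (successors {v, w}): φ is true.
  x (successors {v, x}): φ is true.
  y (successors {w, y}): φ is true.
  z (successors {x, z}): φ is true.
For instance, at x:
  At x: ~q is false, s -> ~~[]q is true, so ~q | (s -> ~~[]q) is true.
    At x: s is true, ~~[]q is true, so s -> ~~[]q is true.
      At x: ~[]q is false, so ~~[]q is true.
Satisfying worlds: {u, v, w, x, y, z}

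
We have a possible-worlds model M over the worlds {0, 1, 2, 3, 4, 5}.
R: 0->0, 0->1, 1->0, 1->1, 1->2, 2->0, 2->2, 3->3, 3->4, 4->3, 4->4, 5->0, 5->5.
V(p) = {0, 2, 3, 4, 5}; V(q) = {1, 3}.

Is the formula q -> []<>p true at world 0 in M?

Recall that []ψ holds at a world iff ψ holds at every accessible world, and <>ψ holds iff ψ holds at some accessible world.
At 0: q is false, []<>p is true, so q -> []<>p is true.
  At 0: []<>p requires <>p at every successor {0, 1}.
      At 0: <>p requires p at some successor in {0, 1}.
        p holds at 0, so <>p is true at 0.
      At 1: <>p requires p at some successor in {0, 1, 2}.
        p holds at 0, so <>p is true at 1.
  So []<>p is true at 0.

Yes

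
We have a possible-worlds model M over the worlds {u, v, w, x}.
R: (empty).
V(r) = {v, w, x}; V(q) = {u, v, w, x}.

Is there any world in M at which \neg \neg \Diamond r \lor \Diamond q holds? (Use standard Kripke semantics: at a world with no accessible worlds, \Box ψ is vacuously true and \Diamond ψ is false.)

No

Recall that \Diamond ψ holds at a world iff ψ holds at some accessible world.
Let φ = \neg \neg \Diamond r \lor \Diamond q. Evaluate φ at each world:
  u (successors ∅): φ is false.
  v (successors ∅): φ is false.
  w (successors ∅): φ is false.
  x (successors ∅): φ is false.
For instance, at w:
  At w: \neg \neg \Diamond r is false, \Diamond q is false, so \neg \neg \Diamond r \lor \Diamond q is false.
    At w: \neg \Diamond r is true, so \neg \neg \Diamond r is false.
      At w: \Diamond r is false, so \neg \Diamond r is true.
    At w: no accessible worlds, so \Diamond q is false.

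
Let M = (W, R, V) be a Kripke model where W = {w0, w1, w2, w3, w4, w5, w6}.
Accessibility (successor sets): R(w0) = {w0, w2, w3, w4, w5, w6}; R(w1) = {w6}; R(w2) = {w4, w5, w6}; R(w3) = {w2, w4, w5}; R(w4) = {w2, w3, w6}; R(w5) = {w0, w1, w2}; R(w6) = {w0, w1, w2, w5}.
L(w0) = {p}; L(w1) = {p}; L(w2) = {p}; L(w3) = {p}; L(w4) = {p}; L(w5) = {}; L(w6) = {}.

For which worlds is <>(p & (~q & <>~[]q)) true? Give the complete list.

Recall that []ψ holds at a world iff ψ holds at every accessible world, and <>ψ holds iff ψ holds at some accessible world.
Let φ = <>(p & (~q & <>~[]q)). Evaluate φ at each world:
  w0 (successors {w0, w2, w3, w4, w5, w6}): φ is true.
  w1 (successors {w6}): φ is false.
  w2 (successors {w4, w5, w6}): φ is true.
  w3 (successors {w2, w4, w5}): φ is true.
  w4 (successors {w2, w3, w6}): φ is true.
  w5 (successors {w0, w1, w2}): φ is true.
  w6 (successors {w0, w1, w2, w5}): φ is true.
For instance, at w4:
  At w4: <>(p & (~q & <>~[]q)) requires p & (~q & <>~[]q) at some successor in {w2, w3, w6}.
    p & (~q & <>~[]q) holds at w2, so <>(p & (~q & <>~[]q)) is true at w4.
      At w2: p is true, ~q & <>~[]q is true, so p & (~q & <>~[]q) is true.
Satisfying worlds: {w0, w2, w3, w4, w5, w6}

w0, w2, w3, w4, w5, w6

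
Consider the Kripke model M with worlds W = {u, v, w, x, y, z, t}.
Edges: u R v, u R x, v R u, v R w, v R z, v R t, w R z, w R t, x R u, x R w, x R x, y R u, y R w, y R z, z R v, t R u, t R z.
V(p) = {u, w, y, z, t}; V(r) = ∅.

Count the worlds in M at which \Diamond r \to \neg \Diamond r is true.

Let φ = \Diamond r \to \neg \Diamond r. Evaluate φ at each world:
  u (successors {v, x}): φ is true.
  v (successors {u, w, z, t}): φ is true.
  w (successors {z, t}): φ is true.
  x (successors {u, w, x}): φ is true.
  y (successors {u, w, z}): φ is true.
  z (successors {v}): φ is true.
  t (successors {u, z}): φ is true.
For instance, at x:
  At x: \Diamond r is false, \neg \Diamond r is true, so \Diamond r \to \neg \Diamond r is true.
    At x: \Diamond r requires r at some successor in {u, w, x}.
      At u: r is false.
      At w: r is false.
      At x: r is false.
    So \Diamond r is false at x.
    At x: \Diamond r is false, so \neg \Diamond r is true.
      At x: \Diamond r requires r at some successor in {u, w, x}.
        At u: r is false.
        At w: r is false.
        At x: r is false.
      So \Diamond r is false at x.
Satisfying worlds: {u, v, w, x, y, z, t}

7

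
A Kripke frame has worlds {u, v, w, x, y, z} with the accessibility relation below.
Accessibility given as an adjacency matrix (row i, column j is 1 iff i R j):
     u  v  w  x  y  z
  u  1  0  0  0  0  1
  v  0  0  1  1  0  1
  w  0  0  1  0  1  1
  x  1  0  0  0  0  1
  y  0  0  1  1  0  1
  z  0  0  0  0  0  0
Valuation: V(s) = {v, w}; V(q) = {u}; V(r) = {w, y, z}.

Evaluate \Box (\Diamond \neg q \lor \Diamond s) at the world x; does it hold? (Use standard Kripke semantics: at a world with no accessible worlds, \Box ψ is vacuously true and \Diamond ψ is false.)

No

Recall that \Box ψ holds at a world iff ψ holds at every accessible world, and \Diamond ψ holds iff ψ holds at some accessible world.
At x: \Box (\Diamond \neg q \lor \Diamond s) requires \Diamond \neg q \lor \Diamond s at every successor {u, z}.
  \Diamond \neg q \lor \Diamond s fails at z, so \Box (\Diamond \neg q \lor \Diamond s) is false at x.
    At z: \Diamond \neg q is false, \Diamond s is false, so \Diamond \neg q \lor \Diamond s is false.
      At z: no accessible worlds, so \Diamond \neg q is false.
      At z: no accessible worlds, so \Diamond s is false.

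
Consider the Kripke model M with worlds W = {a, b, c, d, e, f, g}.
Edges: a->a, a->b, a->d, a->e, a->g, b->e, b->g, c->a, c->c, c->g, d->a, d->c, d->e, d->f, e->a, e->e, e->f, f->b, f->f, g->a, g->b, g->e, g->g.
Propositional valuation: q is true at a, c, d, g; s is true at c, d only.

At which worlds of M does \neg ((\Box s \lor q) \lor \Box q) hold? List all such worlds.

b, e, f

Let φ = \neg ((\Box s \lor q) \lor \Box q). Evaluate φ at each world:
  a (successors {a, b, d, e, g}): φ is false.
  b (successors {e, g}): φ is true.
  c (successors {a, c, g}): φ is false.
  d (successors {a, c, e, f}): φ is false.
  e (successors {a, e, f}): φ is true.
  f (successors {b, f}): φ is true.
  g (successors {a, b, e, g}): φ is false.
For instance, at e:
  At e: (\Box s \lor q) \lor \Box q is false, so \neg ((\Box s \lor q) \lor \Box q) is true.
    At e: \Box s \lor q is false, \Box q is false, so (\Box s \lor q) \lor \Box q is false.
      At e: \Box s is false, q is false, so \Box s \lor q is false.
      At e: \Box q requires q at every successor {a, e, f}.
        q fails at e, so \Box q is false at e.
Satisfying worlds: {b, e, f}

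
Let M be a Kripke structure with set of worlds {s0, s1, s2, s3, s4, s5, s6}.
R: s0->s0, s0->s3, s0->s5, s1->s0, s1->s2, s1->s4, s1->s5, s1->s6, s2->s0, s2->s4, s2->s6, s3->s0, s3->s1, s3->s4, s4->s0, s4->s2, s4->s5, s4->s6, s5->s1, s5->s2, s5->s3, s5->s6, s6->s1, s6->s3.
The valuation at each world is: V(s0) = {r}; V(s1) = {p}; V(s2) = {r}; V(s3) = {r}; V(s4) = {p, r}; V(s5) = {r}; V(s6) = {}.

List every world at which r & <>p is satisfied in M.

s2, s3, s5

Recall that <>ψ holds at a world iff ψ holds at some accessible world.
Let φ = r & <>p. Evaluate φ at each world:
  s0 (successors {s0, s3, s5}): φ is false.
  s1 (successors {s0, s2, s4, s5, s6}): φ is false.
  s2 (successors {s0, s4, s6}): φ is true.
  s3 (successors {s0, s1, s4}): φ is true.
  s4 (successors {s0, s2, s5, s6}): φ is false.
  s5 (successors {s1, s2, s3, s6}): φ is true.
  s6 (successors {s1, s3}): φ is false.
For instance, at s6:
  At s6: r is false, <>p is true, so r & <>p is false.
    At s6: <>p requires p at some successor in {s1, s3}.
      p holds at s1, so <>p is true at s6.
Satisfying worlds: {s2, s3, s5}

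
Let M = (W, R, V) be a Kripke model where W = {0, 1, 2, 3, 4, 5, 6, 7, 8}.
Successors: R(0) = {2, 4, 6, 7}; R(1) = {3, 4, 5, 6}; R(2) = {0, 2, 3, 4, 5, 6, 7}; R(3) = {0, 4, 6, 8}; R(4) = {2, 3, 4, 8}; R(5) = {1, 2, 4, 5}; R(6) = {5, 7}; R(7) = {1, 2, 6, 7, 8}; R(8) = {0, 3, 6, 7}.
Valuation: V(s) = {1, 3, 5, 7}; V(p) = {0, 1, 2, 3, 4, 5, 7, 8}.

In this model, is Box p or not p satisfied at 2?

Recall that Box ψ holds at a world iff ψ holds at every accessible world, and Dia ψ holds iff ψ holds at some accessible world.
At 2: Box p is false, not p is false, so Box p or not p is false.
  At 2: Box p requires p at every successor {0, 2, 3, 4, 5, 6, 7}.
    p fails at 6, so Box p is false at 2.

No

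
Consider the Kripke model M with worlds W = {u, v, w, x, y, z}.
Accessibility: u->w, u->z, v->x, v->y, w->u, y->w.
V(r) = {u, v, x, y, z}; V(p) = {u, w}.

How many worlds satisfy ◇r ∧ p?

Let φ = ◇r ∧ p. Evaluate φ at each world:
  u (successors {w, z}): φ is true.
  v (successors {x, y}): φ is false.
  w (successors {u}): φ is true.
  x (successors ∅): φ is false.
  y (successors {w}): φ is false.
  z (successors ∅): φ is false.
For instance, at y:
  At y: ◇r is false, p is false, so ◇r ∧ p is false.
    At y: ◇r requires r at some successor in {w}.
      At w: r is false.
    So ◇r is false at y.
Satisfying worlds: {u, w}

2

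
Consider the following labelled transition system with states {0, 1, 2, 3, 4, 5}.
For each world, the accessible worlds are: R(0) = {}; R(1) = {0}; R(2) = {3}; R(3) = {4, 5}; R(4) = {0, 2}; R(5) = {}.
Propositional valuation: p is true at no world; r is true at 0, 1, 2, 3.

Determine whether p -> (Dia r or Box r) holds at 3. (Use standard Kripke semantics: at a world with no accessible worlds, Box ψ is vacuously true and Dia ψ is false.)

Yes

At 3: p is false, Dia r or Box r is false, so p -> (Dia r or Box r) is true.
  At 3: Dia r is false, Box r is false, so Dia r or Box r is false.
    At 3: Dia r requires r at some successor in {4, 5}.
      At 4: r is false.
      At 5: r is false.
    So Dia r is false at 3.
    At 3: Box r requires r at every successor {4, 5}.
      r fails at 4, so Box r is false at 3.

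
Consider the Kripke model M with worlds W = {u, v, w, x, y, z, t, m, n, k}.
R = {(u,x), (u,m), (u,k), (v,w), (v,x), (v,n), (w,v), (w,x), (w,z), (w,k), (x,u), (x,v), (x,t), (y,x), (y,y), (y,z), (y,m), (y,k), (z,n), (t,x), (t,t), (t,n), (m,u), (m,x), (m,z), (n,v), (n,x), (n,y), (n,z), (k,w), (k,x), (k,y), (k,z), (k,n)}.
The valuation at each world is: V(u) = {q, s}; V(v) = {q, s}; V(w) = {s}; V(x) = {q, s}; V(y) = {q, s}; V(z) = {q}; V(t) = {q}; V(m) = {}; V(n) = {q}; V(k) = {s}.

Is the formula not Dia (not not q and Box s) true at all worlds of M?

Let φ = not Dia (not not q and Box s). Evaluate φ at each world:
  u (successors {x, m, k}): φ is true.
  v (successors {w, x, n}): φ is true.
  w (successors {v, x, z, k}): φ is true.
  x (successors {u, v, t}): φ is true.
  y (successors {x, y, z, m, k}): φ is true.
  z (successors {n}): φ is true.
  t (successors {x, t, n}): φ is true.
  m (successors {u, x, z}): φ is true.
  n (successors {v, x, y, z}): φ is true.
  k (successors {w, x, y, z, n}): φ is true.
For instance, at k:
  At k: Dia (not not q and Box s) is false, so not Dia (not not q and Box s) is true.
    At k: Dia (not not q and Box s) requires not not q and Box s at some successor in {w, x, y, z, n}.
      At w: not not q and Box s is false.
      At x: not not q and Box s is false.
      At y: not not q and Box s is false.
      At z: not not q and Box s is false.
      At n: not not q and Box s is false.
    So Dia (not not q and Box s) is false at k.

Yes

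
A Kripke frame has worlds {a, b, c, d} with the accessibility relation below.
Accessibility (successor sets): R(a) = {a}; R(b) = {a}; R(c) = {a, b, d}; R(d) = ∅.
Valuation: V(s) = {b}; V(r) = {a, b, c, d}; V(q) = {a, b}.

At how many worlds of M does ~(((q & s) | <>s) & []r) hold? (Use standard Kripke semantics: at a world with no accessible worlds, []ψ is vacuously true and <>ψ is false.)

Let φ = ~(((q & s) | <>s) & []r). Evaluate φ at each world:
  a (successors {a}): φ is true.
  b (successors {a}): φ is false.
  c (successors {a, b, d}): φ is false.
  d (successors ∅): φ is true.
For instance, at a:
  At a: ((q & s) | <>s) & []r is false, so ~(((q & s) | <>s) & []r) is true.
    At a: (q & s) | <>s is false, []r is true, so ((q & s) | <>s) & []r is false.
      At a: q & s is false, <>s is false, so (q & s) | <>s is false.
      At a: []r requires r at every successor {a}.
        At a: r is true.
      So []r is true at a.
Satisfying worlds: {a, d}

2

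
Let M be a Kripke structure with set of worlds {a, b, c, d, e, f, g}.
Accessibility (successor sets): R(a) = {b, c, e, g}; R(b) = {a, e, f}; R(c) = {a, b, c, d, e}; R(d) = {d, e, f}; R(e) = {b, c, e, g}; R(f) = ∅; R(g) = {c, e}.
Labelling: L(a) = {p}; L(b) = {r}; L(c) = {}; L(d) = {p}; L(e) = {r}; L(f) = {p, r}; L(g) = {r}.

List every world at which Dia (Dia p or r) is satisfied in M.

a, b, c, d, e, g

Let φ = Dia (Dia p or r). Evaluate φ at each world:
  a (successors {b, c, e, g}): φ is true.
  b (successors {a, e, f}): φ is true.
  c (successors {a, b, c, d, e}): φ is true.
  d (successors {d, e, f}): φ is true.
  e (successors {b, c, e, g}): φ is true.
  f (successors ∅): φ is false.
  g (successors {c, e}): φ is true.
For instance, at g:
  At g: Dia (Dia p or r) requires Dia p or r at some successor in {c, e}.
    Dia p or r holds at c, so Dia (Dia p or r) is true at g.
      At c: Dia p is true, r is false, so Dia p or r is true.
Satisfying worlds: {a, b, c, d, e, g}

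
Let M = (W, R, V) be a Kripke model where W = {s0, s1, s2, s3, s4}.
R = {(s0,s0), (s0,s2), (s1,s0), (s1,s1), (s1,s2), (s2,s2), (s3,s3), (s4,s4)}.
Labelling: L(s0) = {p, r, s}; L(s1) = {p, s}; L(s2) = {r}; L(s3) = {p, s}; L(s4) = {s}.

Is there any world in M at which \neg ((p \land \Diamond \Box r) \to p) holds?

Recall that \Box ψ holds at a world iff ψ holds at every accessible world, and \Diamond ψ holds iff ψ holds at some accessible world.
Let φ = \neg ((p \land \Diamond \Box r) \to p). Evaluate φ at each world:
  s0 (successors {s0, s2}): φ is false.
  s1 (successors {s0, s1, s2}): φ is false.
  s2 (successors {s2}): φ is false.
  s3 (successors {s3}): φ is false.
  s4 (successors {s4}): φ is false.
For instance, at s1:
  At s1: (p \land \Diamond \Box r) \to p is true, so \neg ((p \land \Diamond \Box r) \to p) is false.
    At s1: p \land \Diamond \Box r is true, p is true, so (p \land \Diamond \Box r) \to p is true.
      At s1: p is true, \Diamond \Box r is true, so p \land \Diamond \Box r is true.

No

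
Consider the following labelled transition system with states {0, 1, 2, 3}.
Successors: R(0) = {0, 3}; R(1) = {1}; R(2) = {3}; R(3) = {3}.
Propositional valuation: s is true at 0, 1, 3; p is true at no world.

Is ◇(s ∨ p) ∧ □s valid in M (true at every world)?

Yes

Let φ = ◇(s ∨ p) ∧ □s. Evaluate φ at each world:
  0 (successors {0, 3}): φ is true.
  1 (successors {1}): φ is true.
  2 (successors {3}): φ is true.
  3 (successors {3}): φ is true.
For instance, at 2:
  At 2: ◇(s ∨ p) is true, □s is true, so ◇(s ∨ p) ∧ □s is true.
    At 2: ◇(s ∨ p) requires s ∨ p at some successor in {3}.
      s ∨ p holds at 3, so ◇(s ∨ p) is true at 2.
    At 2: □s requires s at every successor {3}.
      At 3: s is true.
    So □s is true at 2.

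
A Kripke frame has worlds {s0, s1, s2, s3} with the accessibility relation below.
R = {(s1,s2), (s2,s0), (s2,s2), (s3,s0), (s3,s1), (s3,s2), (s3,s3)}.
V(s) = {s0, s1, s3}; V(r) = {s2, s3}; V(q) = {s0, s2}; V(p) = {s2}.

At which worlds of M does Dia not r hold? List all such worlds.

s2, s3

Let φ = Dia not r. Evaluate φ at each world:
  s0 (successors ∅): φ is false.
  s1 (successors {s2}): φ is false.
  s2 (successors {s0, s2}): φ is true.
  s3 (successors {s0, s1, s2, s3}): φ is true.
For instance, at s1:
  At s1: Dia not r requires not r at some successor in {s2}.
    At s2: not r is false.
  So Dia not r is false at s1.
Satisfying worlds: {s2, s3}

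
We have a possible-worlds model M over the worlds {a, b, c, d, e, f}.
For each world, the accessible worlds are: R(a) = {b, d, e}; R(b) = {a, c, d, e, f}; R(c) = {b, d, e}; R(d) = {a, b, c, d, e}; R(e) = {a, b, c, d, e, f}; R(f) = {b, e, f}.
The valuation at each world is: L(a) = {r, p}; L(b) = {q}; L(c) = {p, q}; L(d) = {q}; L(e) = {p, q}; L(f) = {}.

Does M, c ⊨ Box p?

Recall that Box ψ holds at a world iff ψ holds at every accessible world, and Dia ψ holds iff ψ holds at some accessible world.
At c: Box p requires p at every successor {b, d, e}.
  p fails at b, so Box p is false at c.

No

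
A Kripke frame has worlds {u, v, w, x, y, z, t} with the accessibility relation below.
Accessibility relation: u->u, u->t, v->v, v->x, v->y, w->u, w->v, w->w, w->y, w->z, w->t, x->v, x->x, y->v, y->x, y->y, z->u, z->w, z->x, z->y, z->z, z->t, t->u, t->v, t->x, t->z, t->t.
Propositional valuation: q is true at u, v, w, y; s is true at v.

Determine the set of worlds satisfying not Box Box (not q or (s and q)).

Let φ = not Box Box (not q or (s and q)). Evaluate φ at each world:
  u (successors {u, t}): φ is true.
  v (successors {v, x, y}): φ is true.
  w (successors {u, v, w, y, z, t}): φ is true.
  x (successors {v, x}): φ is true.
  y (successors {v, x, y}): φ is true.
  z (successors {u, w, x, y, z, t}): φ is true.
  t (successors {u, v, x, z, t}): φ is true.
For instance, at x:
  At x: Box Box (not q or (s and q)) is false, so not Box Box (not q or (s and q)) is true.
    At x: Box Box (not q or (s and q)) requires Box (not q or (s and q)) at every successor {v, x}.
      Box (not q or (s and q)) fails at v, so Box Box (not q or (s and q)) is false at x.
Satisfying worlds: {u, v, w, x, y, z, t}

u, v, w, x, y, z, t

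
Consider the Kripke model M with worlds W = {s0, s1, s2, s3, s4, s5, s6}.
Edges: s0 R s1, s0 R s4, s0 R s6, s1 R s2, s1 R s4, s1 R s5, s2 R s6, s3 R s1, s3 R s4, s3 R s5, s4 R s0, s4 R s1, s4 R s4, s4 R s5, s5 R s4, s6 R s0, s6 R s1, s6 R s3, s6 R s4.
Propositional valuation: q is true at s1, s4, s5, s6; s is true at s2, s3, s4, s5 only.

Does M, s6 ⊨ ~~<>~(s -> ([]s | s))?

At s6: ~<>~(s -> ([]s | s)) is true, so ~~<>~(s -> ([]s | s)) is false.
  At s6: <>~(s -> ([]s | s)) is false, so ~<>~(s -> ([]s | s)) is true.
    At s6: <>~(s -> ([]s | s)) requires ~(s -> ([]s | s)) at some successor in {s0, s1, s3, s4}.
      At s0: ~(s -> ([]s | s)) is false.
      At s1: ~(s -> ([]s | s)) is false.
      At s3: ~(s -> ([]s | s)) is false.
      At s4: ~(s -> ([]s | s)) is false.
    So <>~(s -> ([]s | s)) is false at s6.

No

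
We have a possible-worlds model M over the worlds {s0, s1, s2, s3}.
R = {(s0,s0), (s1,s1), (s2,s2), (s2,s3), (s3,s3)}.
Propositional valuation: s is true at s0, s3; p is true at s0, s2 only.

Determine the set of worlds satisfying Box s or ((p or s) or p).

s0, s2, s3

Let φ = Box s or ((p or s) or p). Evaluate φ at each world:
  s0 (successors {s0}): φ is true.
  s1 (successors {s1}): φ is false.
  s2 (successors {s2, s3}): φ is true.
  s3 (successors {s3}): φ is true.
For instance, at s0:
  At s0: Box s is true, (p or s) or p is true, so Box s or ((p or s) or p) is true.
    At s0: Box s requires s at every successor {s0}.
      At s0: s is true.
    So Box s is true at s0.
Satisfying worlds: {s0, s2, s3}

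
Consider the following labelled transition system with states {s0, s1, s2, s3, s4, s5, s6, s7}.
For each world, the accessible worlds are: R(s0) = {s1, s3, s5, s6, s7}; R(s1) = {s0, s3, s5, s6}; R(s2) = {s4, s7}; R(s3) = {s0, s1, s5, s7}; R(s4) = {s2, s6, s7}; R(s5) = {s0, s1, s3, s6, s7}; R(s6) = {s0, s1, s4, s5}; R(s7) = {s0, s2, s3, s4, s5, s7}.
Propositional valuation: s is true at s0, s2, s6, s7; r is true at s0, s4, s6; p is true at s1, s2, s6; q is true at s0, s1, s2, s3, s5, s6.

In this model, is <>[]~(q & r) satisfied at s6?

At s6: <>[]~(q & r) requires []~(q & r) at some successor in {s0, s1, s4, s5}.
  At s0: []~(q & r) is false.
  At s1: []~(q & r) is false.
  At s4: []~(q & r) is false.
  At s5: []~(q & r) is false.
So <>[]~(q & r) is false at s6.

No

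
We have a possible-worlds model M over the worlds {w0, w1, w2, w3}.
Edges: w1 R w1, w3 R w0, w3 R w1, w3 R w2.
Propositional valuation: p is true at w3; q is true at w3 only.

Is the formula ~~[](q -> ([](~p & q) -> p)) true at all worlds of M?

Yes

Let φ = ~~[](q -> ([](~p & q) -> p)). Evaluate φ at each world:
  w0 (successors ∅): φ is true.
  w1 (successors {w1}): φ is true.
  w2 (successors ∅): φ is true.
  w3 (successors {w0, w1, w2}): φ is true.
For instance, at w1:
  At w1: ~[](q -> ([](~p & q) -> p)) is false, so ~~[](q -> ([](~p & q) -> p)) is true.
    At w1: [](q -> ([](~p & q) -> p)) is true, so ~[](q -> ([](~p & q) -> p)) is false.
      At w1: [](q -> ([](~p & q) -> p)) requires q -> ([](~p & q) -> p) at every successor {w1}.
        At w1: q -> ([](~p & q) -> p) is true.
      So [](q -> ([](~p & q) -> p)) is true at w1.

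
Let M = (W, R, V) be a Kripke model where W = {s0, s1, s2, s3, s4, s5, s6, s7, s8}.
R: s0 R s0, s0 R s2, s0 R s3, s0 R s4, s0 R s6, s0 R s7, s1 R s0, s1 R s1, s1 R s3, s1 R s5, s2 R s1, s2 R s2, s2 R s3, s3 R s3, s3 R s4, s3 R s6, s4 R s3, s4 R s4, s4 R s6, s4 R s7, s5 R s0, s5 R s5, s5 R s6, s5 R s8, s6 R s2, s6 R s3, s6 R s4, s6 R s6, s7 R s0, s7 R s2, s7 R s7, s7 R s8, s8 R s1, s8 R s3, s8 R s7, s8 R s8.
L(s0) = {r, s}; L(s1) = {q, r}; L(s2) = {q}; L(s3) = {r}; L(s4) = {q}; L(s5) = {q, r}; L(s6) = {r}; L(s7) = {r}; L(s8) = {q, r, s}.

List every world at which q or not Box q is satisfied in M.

Let φ = q or not Box q. Evaluate φ at each world:
  s0 (successors {s0, s2, s3, s4, s6, s7}): φ is true.
  s1 (successors {s0, s1, s3, s5}): φ is true.
  s2 (successors {s1, s2, s3}): φ is true.
  s3 (successors {s3, s4, s6}): φ is true.
  s4 (successors {s3, s4, s6, s7}): φ is true.
  s5 (successors {s0, s5, s6, s8}): φ is true.
  s6 (successors {s2, s3, s4, s6}): φ is true.
  s7 (successors {s0, s2, s7, s8}): φ is true.
  s8 (successors {s1, s3, s7, s8}): φ is true.
For instance, at s0:
  At s0: q is false, not Box q is true, so q or not Box q is true.
    At s0: Box q is false, so not Box q is true.
      At s0: Box q requires q at every successor {s0, s2, s3, s4, s6, s7}.
        q fails at s0, so Box q is false at s0.
Satisfying worlds: {s0, s1, s2, s3, s4, s5, s6, s7, s8}

s0, s1, s2, s3, s4, s5, s6, s7, s8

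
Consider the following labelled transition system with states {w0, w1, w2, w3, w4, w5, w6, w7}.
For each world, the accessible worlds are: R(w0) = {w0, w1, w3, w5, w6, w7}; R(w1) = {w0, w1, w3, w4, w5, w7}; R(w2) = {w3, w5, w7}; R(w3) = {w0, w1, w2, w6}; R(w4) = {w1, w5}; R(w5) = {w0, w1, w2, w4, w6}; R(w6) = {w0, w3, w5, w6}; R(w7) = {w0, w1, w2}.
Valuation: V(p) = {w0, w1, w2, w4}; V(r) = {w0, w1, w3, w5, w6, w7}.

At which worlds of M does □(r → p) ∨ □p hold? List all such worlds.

w7

Let φ = □(r → p) ∨ □p. Evaluate φ at each world:
  w0 (successors {w0, w1, w3, w5, w6, w7}): φ is false.
  w1 (successors {w0, w1, w3, w4, w5, w7}): φ is false.
  w2 (successors {w3, w5, w7}): φ is false.
  w3 (successors {w0, w1, w2, w6}): φ is false.
  w4 (successors {w1, w5}): φ is false.
  w5 (successors {w0, w1, w2, w4, w6}): φ is false.
  w6 (successors {w0, w3, w5, w6}): φ is false.
  w7 (successors {w0, w1, w2}): φ is true.
For instance, at w3:
  At w3: □(r → p) is false, □p is false, so □(r → p) ∨ □p is false.
    At w3: □(r → p) requires r → p at every successor {w0, w1, w2, w6}.
      r → p fails at w6, so □(r → p) is false at w3.
    At w3: □p requires p at every successor {w0, w1, w2, w6}.
      p fails at w6, so □p is false at w3.
Satisfying worlds: {w7}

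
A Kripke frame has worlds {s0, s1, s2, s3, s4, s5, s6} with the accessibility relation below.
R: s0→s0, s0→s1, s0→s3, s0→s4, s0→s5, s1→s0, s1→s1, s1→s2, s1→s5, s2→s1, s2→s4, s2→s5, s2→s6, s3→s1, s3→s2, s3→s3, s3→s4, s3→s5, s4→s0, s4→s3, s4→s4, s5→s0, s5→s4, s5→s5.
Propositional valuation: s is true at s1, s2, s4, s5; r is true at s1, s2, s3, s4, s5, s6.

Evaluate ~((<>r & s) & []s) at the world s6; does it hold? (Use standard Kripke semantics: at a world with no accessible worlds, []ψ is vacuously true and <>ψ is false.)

At s6: (<>r & s) & []s is false, so ~((<>r & s) & []s) is true.
  At s6: <>r & s is false, []s is true, so (<>r & s) & []s is false.
    At s6: <>r is false, s is false, so <>r & s is false.
      At s6: no accessible worlds, so <>r is false.
    At s6: no accessible worlds, so []s holds vacuously.

Yes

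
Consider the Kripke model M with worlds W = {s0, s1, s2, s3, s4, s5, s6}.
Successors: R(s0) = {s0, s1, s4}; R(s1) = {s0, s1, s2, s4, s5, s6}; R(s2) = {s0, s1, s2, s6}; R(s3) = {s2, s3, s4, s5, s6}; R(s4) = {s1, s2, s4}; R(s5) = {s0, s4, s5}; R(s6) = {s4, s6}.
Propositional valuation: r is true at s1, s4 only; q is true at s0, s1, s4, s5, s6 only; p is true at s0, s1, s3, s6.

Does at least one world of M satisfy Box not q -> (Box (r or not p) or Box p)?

Yes

Recall that Box ψ holds at a world iff ψ holds at every accessible world, and Dia ψ holds iff ψ holds at some accessible world.
Let φ = Box not q -> (Box (r or not p) or Box p). Evaluate φ at each world:
  s0 (successors {s0, s1, s4}): φ is true.
  s1 (successors {s0, s1, s2, s4, s5, s6}): φ is true.
  s2 (successors {s0, s1, s2, s6}): φ is true.
  s3 (successors {s2, s3, s4, s5, s6}): φ is true.
  s4 (successors {s1, s2, s4}): φ is true.
  s5 (successors {s0, s4, s5}): φ is true.
  s6 (successors {s4, s6}): φ is true.
Detail at s0 (witness):
  At s0: Box not q is false, Box (r or not p) or Box p is false, so Box not q -> (Box (r or not p) or Box p) is true.
    At s0: Box not q requires not q at every successor {s0, s1, s4}.
      not q fails at s0, so Box not q is false at s0.
    At s0: Box (r or not p) is false, Box p is false, so Box (r or not p) or Box p is false.
      At s0: Box (r or not p) requires r or not p at every successor {s0, s1, s4}.
        r or not p fails at s0, so Box (r or not p) is false at s0.
      At s0: Box p requires p at every successor {s0, s1, s4}.
        p fails at s4, so Box p is false at s0.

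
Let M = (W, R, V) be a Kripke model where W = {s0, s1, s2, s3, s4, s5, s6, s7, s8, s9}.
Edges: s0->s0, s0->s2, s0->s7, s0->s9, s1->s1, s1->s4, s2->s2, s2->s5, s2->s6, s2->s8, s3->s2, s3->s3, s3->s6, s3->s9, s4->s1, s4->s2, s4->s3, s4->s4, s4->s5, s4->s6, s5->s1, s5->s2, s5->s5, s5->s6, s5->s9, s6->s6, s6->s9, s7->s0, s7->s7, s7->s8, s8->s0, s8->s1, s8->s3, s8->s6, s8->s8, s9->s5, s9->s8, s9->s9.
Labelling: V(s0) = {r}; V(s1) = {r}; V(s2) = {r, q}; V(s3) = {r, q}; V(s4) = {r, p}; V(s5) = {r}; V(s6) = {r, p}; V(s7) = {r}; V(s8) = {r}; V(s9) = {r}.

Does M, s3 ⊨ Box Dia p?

At s3: Box Dia p requires Dia p at every successor {s2, s3, s6, s9}.
  Dia p fails at s9, so Box Dia p is false at s3.
    At s9: Dia p requires p at some successor in {s5, s8, s9}.
      At s5: p is false.
      At s8: p is false.
      At s9: p is false.
    So Dia p is false at s9.

No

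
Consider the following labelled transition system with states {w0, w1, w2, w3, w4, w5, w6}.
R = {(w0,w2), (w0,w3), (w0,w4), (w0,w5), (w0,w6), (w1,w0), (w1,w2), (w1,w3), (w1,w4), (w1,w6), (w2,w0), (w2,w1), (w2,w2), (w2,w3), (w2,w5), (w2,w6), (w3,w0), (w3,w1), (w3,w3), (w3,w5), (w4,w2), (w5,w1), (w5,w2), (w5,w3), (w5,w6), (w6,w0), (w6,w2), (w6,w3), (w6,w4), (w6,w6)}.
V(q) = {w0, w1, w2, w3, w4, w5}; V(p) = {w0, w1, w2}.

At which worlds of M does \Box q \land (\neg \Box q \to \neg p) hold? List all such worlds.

Let φ = \Box q \land (\neg \Box q \to \neg p). Evaluate φ at each world:
  w0 (successors {w2, w3, w4, w5, w6}): φ is false.
  w1 (successors {w0, w2, w3, w4, w6}): φ is false.
  w2 (successors {w0, w1, w2, w3, w5, w6}): φ is false.
  w3 (successors {w0, w1, w3, w5}): φ is true.
  w4 (successors {w2}): φ is true.
  w5 (successors {w1, w2, w3, w6}): φ is false.
  w6 (successors {w0, w2, w3, w4, w6}): φ is false.
For instance, at w4:
  At w4: \Box q is true, \neg \Box q \to \neg p is true, so \Box q \land (\neg \Box q \to \neg p) is true.
    At w4: \Box q requires q at every successor {w2}.
      At w2: q is true.
    So \Box q is true at w4.
    At w4: \neg \Box q is false, \neg p is true, so \neg \Box q \to \neg p is true.
      At w4: \Box q is true, so \neg \Box q is false.
Satisfying worlds: {w3, w4}

w3, w4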